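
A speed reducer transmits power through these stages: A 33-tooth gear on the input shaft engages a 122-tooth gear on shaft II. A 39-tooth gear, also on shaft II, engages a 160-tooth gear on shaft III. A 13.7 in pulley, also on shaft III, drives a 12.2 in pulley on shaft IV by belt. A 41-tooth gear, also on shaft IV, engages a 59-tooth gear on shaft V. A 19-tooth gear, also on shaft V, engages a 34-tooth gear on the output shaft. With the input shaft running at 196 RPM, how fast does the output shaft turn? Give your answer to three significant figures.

Gear mesh: ratio = 122/33 = 3.697, so shaft II turns at 196 / 3.697 = 53.016 RPM.
Gear mesh: ratio = 160/39 = 4.1026, so shaft III turns at 53.016 / 4.1026 = 12.923 RPM.
Belt: ratio = 12.2/13.7 = 0.89051, so shaft IV turns at 12.923 / 0.89051 = 14.512 RPM.
Gear mesh: ratio = 59/41 = 1.439, so shaft V turns at 14.512 / 1.439 = 10.084 RPM.
Gear mesh: ratio = 34/19 = 1.7895, so the output shaft turns at 10.084 / 1.7895 = 5.6354 RPM.

5.64 RPM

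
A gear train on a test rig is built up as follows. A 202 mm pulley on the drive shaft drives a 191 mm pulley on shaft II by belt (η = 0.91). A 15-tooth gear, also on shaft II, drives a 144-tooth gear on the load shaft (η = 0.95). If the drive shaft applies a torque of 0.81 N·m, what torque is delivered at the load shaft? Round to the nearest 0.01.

belt 191/202 = 0.94554 → τ = 0.81·0.94554·0.91 = 0.69696 N·m
gear mesh 144/15 = 9.6 → τ = 0.69696·9.6·0.95 = 6.3563 N·m

6.36 N·m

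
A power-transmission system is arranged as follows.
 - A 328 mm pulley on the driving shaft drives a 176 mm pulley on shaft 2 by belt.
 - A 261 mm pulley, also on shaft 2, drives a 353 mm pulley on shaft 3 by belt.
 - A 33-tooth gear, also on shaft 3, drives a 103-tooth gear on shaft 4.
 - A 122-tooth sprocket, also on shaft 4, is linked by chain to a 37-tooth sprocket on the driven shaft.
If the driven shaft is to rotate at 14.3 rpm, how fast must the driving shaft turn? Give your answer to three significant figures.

9.82 rpm

Overall ratio R = 0.53659 × 1.3525 × 3.1212 × 0.30328 = 0.68697.
Required input speed = output speed × R = 14.3 × 0.68697 = 9.8237 rpm.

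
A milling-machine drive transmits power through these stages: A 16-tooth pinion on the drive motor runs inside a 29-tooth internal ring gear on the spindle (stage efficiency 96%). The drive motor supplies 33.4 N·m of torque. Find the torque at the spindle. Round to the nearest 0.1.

58.1 N·m

internal gear 29/16 = 1.8125 → τ = 33.4·1.8125·0.96 = 58.116 N·m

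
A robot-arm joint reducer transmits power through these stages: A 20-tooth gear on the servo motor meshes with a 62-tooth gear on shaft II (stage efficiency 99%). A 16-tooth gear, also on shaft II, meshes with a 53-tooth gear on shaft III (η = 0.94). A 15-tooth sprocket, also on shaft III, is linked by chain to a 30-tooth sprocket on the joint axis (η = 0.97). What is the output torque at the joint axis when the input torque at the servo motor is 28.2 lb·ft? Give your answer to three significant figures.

Gear mesh: ratio = 62/20 = 3.1; torque at shaft II = 28.2 × 3.1 × 0.99 = 86.546 lb·ft.
Gear mesh: ratio = 53/16 = 3.3125; torque at shaft III = 86.546 × 3.3125 × 0.94 = 269.48 lb·ft.
Chain: ratio = 30/15 = 2; torque at the joint axis = 269.48 × 2 × 0.97 = 522.8 lb·ft.

523 lb·ft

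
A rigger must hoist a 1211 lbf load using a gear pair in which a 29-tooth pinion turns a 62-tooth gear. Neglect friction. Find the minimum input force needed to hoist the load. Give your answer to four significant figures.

566.4 lbf

Gear pair MA = 62/29 = 2.1379.
Effort = load / MA = 1211 / 2.1379 = 566.44 lbf.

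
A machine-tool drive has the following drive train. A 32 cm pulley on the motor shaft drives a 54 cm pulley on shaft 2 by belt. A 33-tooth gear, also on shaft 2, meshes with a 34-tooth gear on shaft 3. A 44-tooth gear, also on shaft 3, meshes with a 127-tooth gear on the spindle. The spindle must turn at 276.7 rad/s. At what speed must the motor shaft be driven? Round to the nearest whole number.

1389 rad/s

Overall ratio R = 1.6875 × 1.0303 × 2.8864 = 5.0183.
Required input speed = output speed × R = 276.7 × 5.0183 = 1388.6 rad/s.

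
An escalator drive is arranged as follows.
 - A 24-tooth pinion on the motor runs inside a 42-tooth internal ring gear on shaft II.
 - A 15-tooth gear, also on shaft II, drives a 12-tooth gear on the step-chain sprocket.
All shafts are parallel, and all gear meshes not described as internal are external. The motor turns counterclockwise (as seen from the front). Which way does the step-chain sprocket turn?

clockwise

the motor → shaft II: internal mesh, same direction → CCW.
shaft II → the step-chain sprocket: external mesh, 1 reversal → CW.
1 reversal in total — an odd number — so the step-chain sprocket turns opposite to the motor.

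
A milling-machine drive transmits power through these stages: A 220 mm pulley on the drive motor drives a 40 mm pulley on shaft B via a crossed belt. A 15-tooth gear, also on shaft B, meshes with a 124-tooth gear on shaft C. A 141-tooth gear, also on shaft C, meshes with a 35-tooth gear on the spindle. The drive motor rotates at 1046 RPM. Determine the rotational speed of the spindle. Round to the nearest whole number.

2804 RPM

belt 40/220 = 0.18182 → 1046/0.18182 = 5753 RPM
gear mesh 124/15 = 8.2667 → 5753/8.2667 = 695.93 RPM
gear mesh 35/141 = 0.24823 → 695.93/0.24823 = 2803.6 RPM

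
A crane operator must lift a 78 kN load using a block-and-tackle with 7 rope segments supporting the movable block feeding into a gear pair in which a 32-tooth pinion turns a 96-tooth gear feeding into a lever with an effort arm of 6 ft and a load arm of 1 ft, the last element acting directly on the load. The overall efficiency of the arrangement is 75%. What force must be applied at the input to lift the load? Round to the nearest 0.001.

0.825 kN

Block-and-tackle MA = number of supporting rope parts = 7.
Gear pair MA = 96/32 = 3.
Lever MA = effort arm / load arm = 6/1 = 6.
Combined ideal MA = 7 × 3 × 6 = 126.
Actual MA = 126 × 0.75 = 94.5.
Effort = load / actual MA = 78 / 94.5 = 0.8254 kN.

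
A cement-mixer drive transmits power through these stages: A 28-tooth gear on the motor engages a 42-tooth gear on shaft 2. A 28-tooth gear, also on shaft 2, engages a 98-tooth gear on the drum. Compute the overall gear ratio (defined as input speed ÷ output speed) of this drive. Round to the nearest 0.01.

5.25

Each stage contributes driven/driver: gear mesh 42/28 = 1.5, gear mesh 98/28 = 3.5.
Overall: 1.5 × 3.5 = 5.25.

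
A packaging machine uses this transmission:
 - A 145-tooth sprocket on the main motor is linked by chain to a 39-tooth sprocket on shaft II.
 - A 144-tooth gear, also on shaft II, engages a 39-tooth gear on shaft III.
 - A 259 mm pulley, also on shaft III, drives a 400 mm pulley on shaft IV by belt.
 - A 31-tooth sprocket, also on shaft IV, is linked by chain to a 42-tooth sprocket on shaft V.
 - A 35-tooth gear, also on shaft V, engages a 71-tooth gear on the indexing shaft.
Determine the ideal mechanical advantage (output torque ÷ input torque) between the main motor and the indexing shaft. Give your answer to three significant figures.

0.309

Each stage contributes driven/driver: chain 39/145 = 0.26897, gear mesh 39/144 = 0.27083, belt 400/259 = 1.5444, chain 42/31 = 1.3548, gear mesh 71/35 = 2.0286.
Overall: 0.26897 × 0.27083 × 1.5444 × 1.3548 × 2.0286 = 0.3092.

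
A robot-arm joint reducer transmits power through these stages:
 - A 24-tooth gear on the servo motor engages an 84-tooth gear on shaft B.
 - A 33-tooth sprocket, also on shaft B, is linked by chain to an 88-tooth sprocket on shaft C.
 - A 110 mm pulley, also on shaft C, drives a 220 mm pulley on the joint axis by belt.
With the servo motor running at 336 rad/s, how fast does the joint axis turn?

gear mesh 84/24 = 3.5 → 336/3.5 = 96 rad/s
chain 88/33 = 2.6667 → 96/2.6667 = 36 rad/s
belt 220/110 = 2 → 36/2 = 18 rad/s

18 rad/s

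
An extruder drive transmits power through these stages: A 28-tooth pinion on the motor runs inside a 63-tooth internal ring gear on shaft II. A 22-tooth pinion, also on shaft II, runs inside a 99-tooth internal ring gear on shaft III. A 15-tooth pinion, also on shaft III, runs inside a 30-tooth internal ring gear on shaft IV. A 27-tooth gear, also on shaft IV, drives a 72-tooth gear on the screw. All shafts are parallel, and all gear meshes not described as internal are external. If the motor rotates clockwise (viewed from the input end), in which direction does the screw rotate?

the motor → shaft II: internal mesh, same direction → CW.
shaft II → shaft III: internal mesh, same direction → CW.
shaft III → shaft IV: internal mesh, same direction → CW.
shaft IV → the screw: external mesh, 1 reversal → CCW.
1 reversal in total — an odd number — so the screw turns opposite to the motor.

counterclockwise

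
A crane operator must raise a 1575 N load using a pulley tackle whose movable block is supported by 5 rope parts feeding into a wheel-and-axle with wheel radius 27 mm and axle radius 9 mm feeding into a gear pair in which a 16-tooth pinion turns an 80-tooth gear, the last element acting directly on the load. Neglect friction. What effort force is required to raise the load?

21 N

Block-and-tackle MA = number of supporting rope parts = 5.
Wheel-and-axle MA = R/r = 27/9 = 3.
Gear pair MA = 80/16 = 5.
Combined ideal MA = 5 × 3 × 5 = 75.
Effort = load / MA = 1575 / 75 = 21 N.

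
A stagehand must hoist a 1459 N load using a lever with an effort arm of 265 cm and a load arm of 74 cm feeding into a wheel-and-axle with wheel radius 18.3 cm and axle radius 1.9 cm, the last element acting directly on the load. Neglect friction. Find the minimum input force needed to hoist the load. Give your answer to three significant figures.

Lever MA = effort arm / load arm = 265/74 = 3.5811.
Wheel-and-axle MA = R/r = 18.3/1.9 = 9.6316.
Combined ideal MA = 3.5811 × 9.6316 = 34.491.
Effort = load / MA = 1459 / 34.491 = 42.3 N.

42.3 N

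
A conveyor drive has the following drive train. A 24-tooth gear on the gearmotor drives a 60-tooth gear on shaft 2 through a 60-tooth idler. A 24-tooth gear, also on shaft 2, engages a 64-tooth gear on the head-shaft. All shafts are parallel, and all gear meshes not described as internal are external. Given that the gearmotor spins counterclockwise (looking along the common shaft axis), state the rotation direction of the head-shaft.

clockwise

the gearmotor → shaft 2: driver → idler → driven is 2 external meshes, 2 reversals → CCW.
shaft 2 → the head-shaft: external mesh, 1 reversal → CW.
3 reversals in total — an odd number — so the head-shaft turns opposite to the gearmotor.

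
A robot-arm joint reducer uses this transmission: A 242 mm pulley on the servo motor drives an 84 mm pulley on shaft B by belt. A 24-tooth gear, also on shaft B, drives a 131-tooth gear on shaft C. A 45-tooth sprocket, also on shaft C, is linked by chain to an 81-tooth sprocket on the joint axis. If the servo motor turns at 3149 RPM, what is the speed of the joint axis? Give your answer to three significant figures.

923 RPM

the servo motor → shaft B (belt, 84/242): 3149 ÷ 0.34711 = 9072.1 RPM
shaft B → shaft C (gear mesh, 131/24): 9072.1 ÷ 5.4583 = 1662.1 RPM
shaft C → the joint axis (chain, 81/45): 1662.1 ÷ 1.8 = 923.37 RPM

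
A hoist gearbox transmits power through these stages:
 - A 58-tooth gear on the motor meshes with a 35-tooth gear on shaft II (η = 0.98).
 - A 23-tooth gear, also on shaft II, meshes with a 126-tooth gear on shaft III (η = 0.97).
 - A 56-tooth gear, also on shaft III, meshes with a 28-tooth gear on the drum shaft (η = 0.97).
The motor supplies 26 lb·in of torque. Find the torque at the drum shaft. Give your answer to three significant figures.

Gear mesh: ratio = 35/58 = 0.60345; torque at shaft II = 26 × 0.60345 × 0.98 = 15.376 lb·in.
Gear mesh: ratio = 126/23 = 5.4783; torque at shaft III = 15.376 × 5.4783 × 0.97 = 81.706 lb·in.
Gear mesh: ratio = 28/56 = 0.5; torque at the drum shaft = 81.706 × 0.5 × 0.97 = 39.627 lb·in.

39.6 lb·in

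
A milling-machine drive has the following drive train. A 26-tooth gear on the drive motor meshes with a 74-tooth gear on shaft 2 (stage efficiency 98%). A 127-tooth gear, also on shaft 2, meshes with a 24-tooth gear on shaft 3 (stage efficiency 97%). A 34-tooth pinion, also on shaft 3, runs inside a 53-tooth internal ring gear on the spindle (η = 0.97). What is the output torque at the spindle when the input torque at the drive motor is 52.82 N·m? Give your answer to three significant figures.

After the gear mesh (74/26): 52.82 × 2.8462 × 0.98 = 147.33 N·m
After the gear mesh (24/127): 147.33 × 0.18898 × 0.97 = 27.006 N·m
After the internal gear (53/34): 27.006 × 1.5588 × 0.97 = 40.835 N·m

40.8 N·m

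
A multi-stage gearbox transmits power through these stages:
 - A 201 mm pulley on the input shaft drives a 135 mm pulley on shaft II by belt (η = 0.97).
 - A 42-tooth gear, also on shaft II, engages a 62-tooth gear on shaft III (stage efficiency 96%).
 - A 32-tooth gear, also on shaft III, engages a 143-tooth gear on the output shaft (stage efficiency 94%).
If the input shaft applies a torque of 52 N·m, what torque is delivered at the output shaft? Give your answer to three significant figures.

202 N·m

belt 135/201 = 0.67164 → τ = 52·0.67164·0.97 = 33.878 N·m
gear mesh 62/42 = 1.4762 → τ = 33.878·1.4762·0.96 = 48.009 N·m
gear mesh 143/32 = 4.4688 → τ = 48.009·4.4688·0.94 = 201.67 N·m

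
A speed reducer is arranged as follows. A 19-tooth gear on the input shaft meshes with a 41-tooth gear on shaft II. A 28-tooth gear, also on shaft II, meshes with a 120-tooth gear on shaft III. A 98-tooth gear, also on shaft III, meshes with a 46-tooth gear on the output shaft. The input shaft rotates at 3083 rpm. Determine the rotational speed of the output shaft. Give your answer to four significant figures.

710.2 rpm

gear mesh 41/19 = 2.1579 → 3083/2.1579 = 1428.7 rpm
gear mesh 120/28 = 4.2857 → 1428.7/4.2857 = 333.37 rpm
gear mesh 46/98 = 0.46939 → 333.37/0.46939 = 710.21 rpm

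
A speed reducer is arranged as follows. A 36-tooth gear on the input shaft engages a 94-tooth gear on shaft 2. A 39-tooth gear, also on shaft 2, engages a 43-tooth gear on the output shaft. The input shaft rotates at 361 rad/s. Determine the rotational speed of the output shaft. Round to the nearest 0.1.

Gear mesh: ratio = 94/36 = 2.6111, so shaft 2 turns at 361 / 2.6111 = 138.26 rad/s.
Gear mesh: ratio = 43/39 = 1.1026, so the output shaft turns at 138.26 / 1.1026 = 125.39 rad/s.

125.4 rad/s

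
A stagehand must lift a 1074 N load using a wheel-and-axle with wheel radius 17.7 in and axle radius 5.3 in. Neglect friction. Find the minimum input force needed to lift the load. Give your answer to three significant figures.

Wheel-and-axle MA = R/r = 17.7/5.3 = 3.3396.
Effort = load / MA = 1074 / 3.3396 = 321.59 N.

322 N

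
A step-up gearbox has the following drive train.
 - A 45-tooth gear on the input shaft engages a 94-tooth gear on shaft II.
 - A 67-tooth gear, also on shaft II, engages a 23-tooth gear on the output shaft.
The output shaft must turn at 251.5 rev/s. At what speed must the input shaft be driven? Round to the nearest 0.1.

180.3 rev/s

Overall ratio R = 2.0889 × 0.34328 = 0.71708.
Required input speed = output speed × R = 251.5 × 0.71708 = 180.35 rev/s.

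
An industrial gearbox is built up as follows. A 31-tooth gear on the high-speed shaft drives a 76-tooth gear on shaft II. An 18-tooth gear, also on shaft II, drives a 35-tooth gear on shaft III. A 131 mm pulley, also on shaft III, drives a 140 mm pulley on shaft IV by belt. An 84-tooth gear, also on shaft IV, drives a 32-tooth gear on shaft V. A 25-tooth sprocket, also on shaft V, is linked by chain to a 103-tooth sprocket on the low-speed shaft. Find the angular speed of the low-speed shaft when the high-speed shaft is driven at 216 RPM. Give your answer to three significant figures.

the high-speed shaft → shaft II (gear mesh, 76/31): 216 ÷ 2.4516 = 88.105 RPM
shaft II → shaft III (gear mesh, 35/18): 88.105 ÷ 1.9444 = 45.311 RPM
shaft III → shaft IV (belt, 140/131): 45.311 ÷ 1.0687 = 42.398 RPM
shaft IV → shaft V (gear mesh, 32/84): 42.398 ÷ 0.38095 = 111.3 RPM
shaft V → the low-speed shaft (chain, 103/25): 111.3 ÷ 4.12 = 27.014 RPM

27.0 RPM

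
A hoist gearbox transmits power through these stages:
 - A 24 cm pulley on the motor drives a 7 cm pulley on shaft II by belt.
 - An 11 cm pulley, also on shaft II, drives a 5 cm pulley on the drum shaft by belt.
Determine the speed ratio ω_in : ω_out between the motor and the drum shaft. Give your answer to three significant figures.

0.133

Each stage contributes driven/driver: belt 7/24 = 0.29167, belt 5/11 = 0.45455.
Overall: 0.29167 × 0.45455 = 0.13258.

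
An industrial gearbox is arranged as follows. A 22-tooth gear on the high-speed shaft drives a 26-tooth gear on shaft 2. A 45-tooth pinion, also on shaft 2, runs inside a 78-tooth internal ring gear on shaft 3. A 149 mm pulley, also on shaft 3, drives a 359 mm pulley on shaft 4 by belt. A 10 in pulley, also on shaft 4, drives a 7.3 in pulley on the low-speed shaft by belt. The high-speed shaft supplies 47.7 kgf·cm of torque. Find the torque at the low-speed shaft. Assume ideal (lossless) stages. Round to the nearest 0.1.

Gear mesh: ratio = 26/22 = 1.1818; torque at shaft 2 = 47.7 × 1.1818 = 56.373 kgf·cm.
Internal gear: ratio = 78/45 = 1.7333; torque at shaft 3 = 56.373 × 1.7333 = 97.713 kgf·cm.
Belt: ratio = 359/149 = 2.4094; torque at shaft 4 = 97.713 × 2.4094 = 235.43 kgf·cm.
Belt: ratio = 7.3/10 = 0.73; torque at the low-speed shaft = 235.43 × 0.73 = 171.86 kgf·cm.

171.9 kgf·cm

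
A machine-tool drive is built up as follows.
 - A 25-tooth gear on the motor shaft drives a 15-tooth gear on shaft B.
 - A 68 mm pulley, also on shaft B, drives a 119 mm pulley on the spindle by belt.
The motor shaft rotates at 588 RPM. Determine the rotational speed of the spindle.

560 RPM

the motor shaft → shaft B (gear mesh, 15/25): 588 ÷ 0.6 = 980 RPM
shaft B → the spindle (belt, 119/68): 980 ÷ 1.75 = 560 RPM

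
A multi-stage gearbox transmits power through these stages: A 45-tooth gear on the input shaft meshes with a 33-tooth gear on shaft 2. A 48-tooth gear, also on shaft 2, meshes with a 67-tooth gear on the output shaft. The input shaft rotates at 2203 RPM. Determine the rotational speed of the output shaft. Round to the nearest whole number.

2152 RPM

the input shaft → shaft 2 (gear mesh, 33/45): 2203 ÷ 0.73333 = 3004.1 RPM
shaft 2 → the output shaft (gear mesh, 67/48): 3004.1 ÷ 1.3958 = 2152.2 RPM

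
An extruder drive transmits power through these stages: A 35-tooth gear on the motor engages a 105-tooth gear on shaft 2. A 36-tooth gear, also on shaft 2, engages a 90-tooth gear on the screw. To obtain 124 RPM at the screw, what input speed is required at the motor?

930 RPM

Overall ratio R = 3 × 2.5 = 7.5.
Required input speed = output speed × R = 124 × 7.5 = 930 RPM.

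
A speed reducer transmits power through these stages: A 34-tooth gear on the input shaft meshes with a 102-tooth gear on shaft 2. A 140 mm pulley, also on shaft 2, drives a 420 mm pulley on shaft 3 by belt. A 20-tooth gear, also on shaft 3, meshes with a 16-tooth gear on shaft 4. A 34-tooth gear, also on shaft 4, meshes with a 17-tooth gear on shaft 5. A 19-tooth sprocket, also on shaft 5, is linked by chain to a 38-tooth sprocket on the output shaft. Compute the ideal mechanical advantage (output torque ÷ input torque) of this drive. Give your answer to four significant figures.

7.200

Each stage contributes driven/driver: gear mesh 102/34 = 3, belt 420/140 = 3, gear mesh 16/20 = 0.8, gear mesh 17/34 = 0.5, chain 38/19 = 2.
Overall: 3 × 3 × 0.8 × 0.5 × 2 = 7.2.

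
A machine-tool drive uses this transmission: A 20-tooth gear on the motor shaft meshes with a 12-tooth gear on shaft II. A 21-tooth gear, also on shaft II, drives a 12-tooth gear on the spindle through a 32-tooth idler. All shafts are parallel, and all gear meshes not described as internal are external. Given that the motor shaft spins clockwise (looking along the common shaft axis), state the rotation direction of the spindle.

counterclockwise

the motor shaft → shaft II: external mesh, 1 reversal → CCW.
shaft II → the spindle: driver → idler → driven is 2 external meshes, 2 reversals → CCW.
3 reversals in total — an odd number — so the spindle turns opposite to the motor shaft.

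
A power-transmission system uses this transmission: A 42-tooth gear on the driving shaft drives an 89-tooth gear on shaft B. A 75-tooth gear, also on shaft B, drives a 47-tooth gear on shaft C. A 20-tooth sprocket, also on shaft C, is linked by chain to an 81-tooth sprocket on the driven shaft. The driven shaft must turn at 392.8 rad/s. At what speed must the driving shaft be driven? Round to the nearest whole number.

Overall ratio R = 2.119 × 0.62667 × 4.05 = 5.3781.
Required input speed = output speed × R = 392.8 × 5.3781 = 2112.5 rad/s.

2113 rad/s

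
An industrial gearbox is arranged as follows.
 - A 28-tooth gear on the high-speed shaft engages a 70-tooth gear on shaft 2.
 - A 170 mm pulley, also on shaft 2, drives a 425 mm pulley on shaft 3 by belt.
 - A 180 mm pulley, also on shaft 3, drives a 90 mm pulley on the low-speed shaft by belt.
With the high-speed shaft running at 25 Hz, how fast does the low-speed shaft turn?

8 Hz

Gear mesh: ratio = 70/28 = 2.5, so shaft 2 turns at 25 / 2.5 = 10 Hz.
Belt: ratio = 425/170 = 2.5, so shaft 3 turns at 10 / 2.5 = 4 Hz.
Belt: ratio = 90/180 = 0.5, so the low-speed shaft turns at 4 / 0.5 = 8 Hz.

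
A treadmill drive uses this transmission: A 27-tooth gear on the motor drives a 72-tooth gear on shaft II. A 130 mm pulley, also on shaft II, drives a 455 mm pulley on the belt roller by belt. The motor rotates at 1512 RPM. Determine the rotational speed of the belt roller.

gear mesh 72/27 = 2.6667 → 1512/2.6667 = 567 RPM
belt 455/130 = 3.5 → 567/3.5 = 162 RPM

162 RPM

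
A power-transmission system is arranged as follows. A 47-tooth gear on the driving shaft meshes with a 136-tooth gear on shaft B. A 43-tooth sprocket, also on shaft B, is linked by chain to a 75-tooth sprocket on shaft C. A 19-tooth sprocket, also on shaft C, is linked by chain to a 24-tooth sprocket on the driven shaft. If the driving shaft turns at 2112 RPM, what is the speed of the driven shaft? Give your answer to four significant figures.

Gear mesh: ratio = 136/47 = 2.8936, so shaft B turns at 2112 / 2.8936 = 729.88 RPM.
Chain: ratio = 75/43 = 1.7442, so shaft C turns at 729.88 / 1.7442 = 418.47 RPM.
Chain: ratio = 24/19 = 1.2632, so the driven shaft turns at 418.47 / 1.2632 = 331.29 RPM.

331.3 RPM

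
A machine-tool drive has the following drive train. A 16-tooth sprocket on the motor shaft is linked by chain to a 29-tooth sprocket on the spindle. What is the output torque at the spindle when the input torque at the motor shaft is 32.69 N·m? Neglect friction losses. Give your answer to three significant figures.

After the chain (29/16): 32.69 × 1.8125 = 59.251 N·m

59.3 N·m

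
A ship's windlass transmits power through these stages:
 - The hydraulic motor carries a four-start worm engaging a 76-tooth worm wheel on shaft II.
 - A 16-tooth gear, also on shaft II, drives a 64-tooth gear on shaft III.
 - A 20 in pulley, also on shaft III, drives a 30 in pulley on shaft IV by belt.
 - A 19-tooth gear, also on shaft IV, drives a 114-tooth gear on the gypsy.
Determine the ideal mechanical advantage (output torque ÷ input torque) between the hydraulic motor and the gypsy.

Each stage contributes driven/driver: worm 76/4 = 19, gear mesh 64/16 = 4, belt 30/20 = 1.5, gear mesh 114/19 = 6.
Overall: 19 × 4 × 1.5 × 6 = 684.

684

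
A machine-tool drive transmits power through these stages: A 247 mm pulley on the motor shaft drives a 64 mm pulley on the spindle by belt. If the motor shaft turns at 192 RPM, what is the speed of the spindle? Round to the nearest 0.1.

741.0 RPM

belt 64/247 = 0.25911 → 192/0.25911 = 741 RPM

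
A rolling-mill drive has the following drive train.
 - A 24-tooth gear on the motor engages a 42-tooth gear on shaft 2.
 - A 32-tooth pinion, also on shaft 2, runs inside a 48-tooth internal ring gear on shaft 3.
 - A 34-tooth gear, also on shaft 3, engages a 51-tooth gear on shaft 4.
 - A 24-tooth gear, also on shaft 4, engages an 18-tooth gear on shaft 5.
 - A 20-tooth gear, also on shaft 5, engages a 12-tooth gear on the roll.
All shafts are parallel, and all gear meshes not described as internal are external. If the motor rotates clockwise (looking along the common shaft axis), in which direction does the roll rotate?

clockwise

the motor → shaft 2: external mesh, 1 reversal → CCW.
shaft 2 → shaft 3: internal mesh, same direction → CCW.
shaft 3 → shaft 4: external mesh, 1 reversal → CW.
shaft 4 → shaft 5: external mesh, 1 reversal → CCW.
shaft 5 → the roll: external mesh, 1 reversal → CW.
4 reversals in total — an even number — so the roll turns the same way as the motor.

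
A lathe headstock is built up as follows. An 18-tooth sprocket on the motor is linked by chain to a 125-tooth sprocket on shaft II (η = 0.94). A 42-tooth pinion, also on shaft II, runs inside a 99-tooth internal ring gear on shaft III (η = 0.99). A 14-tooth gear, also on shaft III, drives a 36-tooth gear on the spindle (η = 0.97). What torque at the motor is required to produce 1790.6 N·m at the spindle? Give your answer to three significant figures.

47.1 N·m

Overall ratio R = 6.9444 × 2.3571 × 2.5714 = 42.092; overall efficiency η = 0.94 × 0.99 × 0.97 = 0.9027.
Input torque = output torque / (R × η) = 1790.6 / (42.092 × 0.9027) = 47.127 N·m.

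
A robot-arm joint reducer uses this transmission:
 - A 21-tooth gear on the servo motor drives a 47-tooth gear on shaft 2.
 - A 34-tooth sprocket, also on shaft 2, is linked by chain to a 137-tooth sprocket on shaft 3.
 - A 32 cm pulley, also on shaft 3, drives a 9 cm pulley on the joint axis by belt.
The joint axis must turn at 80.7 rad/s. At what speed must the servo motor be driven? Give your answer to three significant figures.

205 rad/s

Overall ratio R = 2.2381 × 4.0294 × 0.28125 = 2.5364.
Required input speed = output speed × R = 80.7 × 2.5364 = 204.69 rad/s.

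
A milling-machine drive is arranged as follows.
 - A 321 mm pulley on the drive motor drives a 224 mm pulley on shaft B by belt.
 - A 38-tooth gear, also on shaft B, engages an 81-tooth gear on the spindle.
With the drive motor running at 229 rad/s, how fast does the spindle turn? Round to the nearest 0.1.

belt 224/321 = 0.69782 → 229/0.69782 = 328.17 rad/s
gear mesh 81/38 = 2.1316 → 328.17/2.1316 = 153.95 rad/s

154.0 rad/s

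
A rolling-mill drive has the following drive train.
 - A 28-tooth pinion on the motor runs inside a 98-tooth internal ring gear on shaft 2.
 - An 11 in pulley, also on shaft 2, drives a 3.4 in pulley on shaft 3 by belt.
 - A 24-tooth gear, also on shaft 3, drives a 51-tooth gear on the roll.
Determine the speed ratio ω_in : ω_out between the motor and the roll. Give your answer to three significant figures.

Each stage contributes driven/driver: internal gear 98/28 = 3.5, belt 3.4/11 = 0.30909, gear mesh 51/24 = 2.125.
Overall: 3.5 × 0.30909 × 2.125 = 2.2989.

2.30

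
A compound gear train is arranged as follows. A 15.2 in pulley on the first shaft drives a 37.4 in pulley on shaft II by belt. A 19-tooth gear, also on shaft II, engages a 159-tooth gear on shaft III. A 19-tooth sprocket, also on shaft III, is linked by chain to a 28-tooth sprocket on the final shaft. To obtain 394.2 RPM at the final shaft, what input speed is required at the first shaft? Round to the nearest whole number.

11962 RPM

Overall ratio R = 2.4605 × 8.3684 × 1.4737 = 30.344.
Required input speed = output speed × R = 394.2 × 30.344 = 11962 RPM.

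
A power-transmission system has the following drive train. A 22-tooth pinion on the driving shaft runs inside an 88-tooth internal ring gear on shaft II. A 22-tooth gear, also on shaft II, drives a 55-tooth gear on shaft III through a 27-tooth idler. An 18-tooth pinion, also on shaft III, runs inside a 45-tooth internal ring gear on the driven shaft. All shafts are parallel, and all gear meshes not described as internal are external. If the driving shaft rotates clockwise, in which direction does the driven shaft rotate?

the driving shaft → shaft II: internal mesh, same direction → CW.
shaft II → shaft III: driver → idler → driven is 2 external meshes, 2 reversals → CW.
shaft III → the driven shaft: internal mesh, same direction → CW.
2 reversals in total — an even number — so the driven shaft turns the same way as the driving shaft.

clockwise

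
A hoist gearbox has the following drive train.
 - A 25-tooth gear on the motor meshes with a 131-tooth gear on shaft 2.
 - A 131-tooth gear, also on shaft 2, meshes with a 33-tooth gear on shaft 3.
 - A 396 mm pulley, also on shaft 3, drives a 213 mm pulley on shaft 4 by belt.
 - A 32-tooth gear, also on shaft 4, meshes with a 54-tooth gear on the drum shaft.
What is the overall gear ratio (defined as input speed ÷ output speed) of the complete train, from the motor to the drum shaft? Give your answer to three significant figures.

1.20

Each stage contributes driven/driver: gear mesh 131/25 = 5.24, gear mesh 33/131 = 0.25191, belt 213/396 = 0.53788, gear mesh 54/32 = 1.6875.
Overall: 5.24 × 0.25191 × 0.53788 × 1.6875 = 1.1981.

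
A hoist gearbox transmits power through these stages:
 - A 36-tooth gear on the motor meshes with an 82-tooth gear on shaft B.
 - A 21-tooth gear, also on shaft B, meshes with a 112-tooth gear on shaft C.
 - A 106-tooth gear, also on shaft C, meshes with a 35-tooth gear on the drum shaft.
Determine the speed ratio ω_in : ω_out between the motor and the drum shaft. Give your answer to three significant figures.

4.01

Each stage contributes driven/driver: gear mesh 82/36 = 2.2778, gear mesh 112/21 = 5.3333, gear mesh 35/106 = 0.33019.
Overall: 2.2778 × 5.3333 × 0.33019 = 4.0112.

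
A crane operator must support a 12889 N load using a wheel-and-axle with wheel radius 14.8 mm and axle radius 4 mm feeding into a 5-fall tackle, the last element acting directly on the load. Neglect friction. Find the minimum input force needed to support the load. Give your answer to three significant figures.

Wheel-and-axle MA = R/r = 14.8/4 = 3.7.
Block-and-tackle MA = number of supporting rope parts = 5.
Combined ideal MA = 3.7 × 5 = 18.5.
Effort = load / MA = 12889 / 18.5 = 696.7 N.

697 N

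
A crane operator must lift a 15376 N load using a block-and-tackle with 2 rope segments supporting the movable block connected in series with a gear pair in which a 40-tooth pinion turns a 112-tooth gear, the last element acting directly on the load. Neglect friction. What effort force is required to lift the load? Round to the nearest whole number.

Block-and-tackle MA = number of supporting rope parts = 2.
Gear pair MA = 112/40 = 2.8.
Combined ideal MA = 2 × 2.8 = 5.6.
Effort = load / MA = 15376 / 5.6 = 2745.7 N.

2746 N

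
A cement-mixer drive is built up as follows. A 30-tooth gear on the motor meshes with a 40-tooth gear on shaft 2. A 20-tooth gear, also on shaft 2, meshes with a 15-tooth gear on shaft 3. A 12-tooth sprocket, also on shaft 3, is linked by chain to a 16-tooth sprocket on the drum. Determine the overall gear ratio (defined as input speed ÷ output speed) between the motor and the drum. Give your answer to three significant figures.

Each stage contributes driven/driver: gear mesh 40/30 = 1.3333, gear mesh 15/20 = 0.75, chain 16/12 = 1.3333.
Overall: 1.3333 × 0.75 × 1.3333 = 1.3333.

1.33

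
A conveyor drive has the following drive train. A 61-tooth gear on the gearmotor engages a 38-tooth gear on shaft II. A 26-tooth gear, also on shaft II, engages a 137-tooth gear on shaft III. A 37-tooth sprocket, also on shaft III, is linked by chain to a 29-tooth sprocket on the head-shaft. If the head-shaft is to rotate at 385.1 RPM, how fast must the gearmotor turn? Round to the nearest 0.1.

990.8 RPM

Overall ratio R = 0.62295 × 5.2692 × 0.78378 = 2.5727.
Required input speed = output speed × R = 385.1 × 2.5727 = 990.77 RPM.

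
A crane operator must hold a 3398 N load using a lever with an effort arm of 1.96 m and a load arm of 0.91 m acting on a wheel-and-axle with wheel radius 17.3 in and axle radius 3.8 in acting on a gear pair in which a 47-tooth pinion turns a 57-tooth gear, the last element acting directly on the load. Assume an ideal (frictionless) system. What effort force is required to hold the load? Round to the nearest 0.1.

285.7 N

Lever MA = effort arm / load arm = 1.96/0.91 = 2.1538.
Wheel-and-axle MA = R/r = 17.3/3.8 = 4.5526.
Gear pair MA = 57/47 = 1.2128.
Combined ideal MA = 2.1538 × 4.5526 × 1.2128 = 11.892.
Effort = load / MA = 3398 / 11.892 = 285.74 N.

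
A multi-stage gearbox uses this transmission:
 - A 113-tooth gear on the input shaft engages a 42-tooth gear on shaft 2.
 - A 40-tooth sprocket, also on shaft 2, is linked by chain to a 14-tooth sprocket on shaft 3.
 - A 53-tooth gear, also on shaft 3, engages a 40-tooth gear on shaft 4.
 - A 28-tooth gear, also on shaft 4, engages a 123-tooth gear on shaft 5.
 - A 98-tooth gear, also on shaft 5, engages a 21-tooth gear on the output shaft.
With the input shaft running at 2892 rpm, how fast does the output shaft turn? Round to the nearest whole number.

31292 rpm

Gear mesh: ratio = 42/113 = 0.37168, so shaft 2 turns at 2892 / 0.37168 = 7780.9 rpm.
Chain: ratio = 14/40 = 0.35, so shaft 3 turns at 7780.9 / 0.35 = 22231 rpm.
Gear mesh: ratio = 40/53 = 0.75472, so shaft 4 turns at 22231 / 0.75472 = 29456 rpm.
Gear mesh: ratio = 123/28 = 4.3929, so shaft 5 turns at 29456 / 4.3929 = 6705.5 rpm.
Gear mesh: ratio = 21/98 = 0.21429, so the output shaft turns at 6705.5 / 0.21429 = 31292 rpm.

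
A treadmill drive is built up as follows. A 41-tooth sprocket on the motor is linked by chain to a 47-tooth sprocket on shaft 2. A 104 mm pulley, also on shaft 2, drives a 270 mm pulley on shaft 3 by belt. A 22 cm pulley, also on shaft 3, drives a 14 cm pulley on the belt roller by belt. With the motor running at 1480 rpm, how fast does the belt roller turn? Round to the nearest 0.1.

Chain: ratio = 47/41 = 1.1463, so shaft 2 turns at 1480 / 1.1463 = 1291.1 rpm.
Belt: ratio = 270/104 = 2.5962, so shaft 3 turns at 1291.1 / 2.5962 = 497.3 rpm.
Belt: ratio = 14/22 = 0.63636, so the belt roller turns at 497.3 / 0.63636 = 781.47 rpm.

781.5 rpm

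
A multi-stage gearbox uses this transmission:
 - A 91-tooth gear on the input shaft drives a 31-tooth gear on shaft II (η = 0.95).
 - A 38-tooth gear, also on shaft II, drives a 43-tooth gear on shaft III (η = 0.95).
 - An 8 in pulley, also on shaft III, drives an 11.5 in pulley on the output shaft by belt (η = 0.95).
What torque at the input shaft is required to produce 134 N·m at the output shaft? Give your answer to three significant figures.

282 N·m

Overall ratio R = 0.34066 × 1.1316 × 1.4375 = 0.55413; overall efficiency η = 0.95 × 0.95 × 0.95 = 0.8574.
Input torque = output torque / (R × η) = 134 / (0.55413 × 0.8574) = 282.05 N·m.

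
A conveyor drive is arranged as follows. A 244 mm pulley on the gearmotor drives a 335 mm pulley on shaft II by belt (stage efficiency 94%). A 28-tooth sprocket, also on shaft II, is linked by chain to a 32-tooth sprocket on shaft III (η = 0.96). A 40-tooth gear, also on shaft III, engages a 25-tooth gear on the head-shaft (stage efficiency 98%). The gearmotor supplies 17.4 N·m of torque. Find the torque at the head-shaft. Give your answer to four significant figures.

15.09 N·m

After the belt (335/244): 17.4 × 1.373 × 0.94 = 22.456 N·m
After the chain (32/28): 22.456 × 1.1429 × 0.96 = 24.637 N·m
After the gear mesh (25/40): 24.637 × 0.625 × 0.98 = 15.09 N·m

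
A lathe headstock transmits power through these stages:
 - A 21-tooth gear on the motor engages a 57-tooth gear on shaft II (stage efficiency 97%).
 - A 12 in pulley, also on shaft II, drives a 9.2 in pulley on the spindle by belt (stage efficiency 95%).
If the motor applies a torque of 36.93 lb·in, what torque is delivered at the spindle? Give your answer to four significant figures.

Gear mesh: ratio = 57/21 = 2.7143; torque at shaft II = 36.93 × 2.7143 × 0.97 = 97.231 lb·in.
Belt: ratio = 9.2/12 = 0.76667; torque at the spindle = 97.231 × 0.76667 × 0.95 = 70.817 lb·in.

70.82 lb·in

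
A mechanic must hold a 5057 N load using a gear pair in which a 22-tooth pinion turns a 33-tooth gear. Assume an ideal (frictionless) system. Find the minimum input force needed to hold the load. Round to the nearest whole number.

3371 N

Gear pair MA = 33/22 = 1.5.
Effort = load / MA = 5057 / 1.5 = 3371.3 N.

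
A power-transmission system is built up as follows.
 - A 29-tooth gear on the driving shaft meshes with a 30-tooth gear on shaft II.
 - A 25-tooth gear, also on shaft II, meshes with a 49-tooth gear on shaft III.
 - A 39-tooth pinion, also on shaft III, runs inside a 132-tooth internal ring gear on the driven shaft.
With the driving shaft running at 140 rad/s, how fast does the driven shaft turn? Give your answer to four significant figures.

Gear mesh: ratio = 30/29 = 1.0345, so shaft II turns at 140 / 1.0345 = 135.33 rad/s.
Gear mesh: ratio = 49/25 = 1.96, so shaft III turns at 135.33 / 1.96 = 69.048 rad/s.
Internal gear: ratio = 132/39 = 3.3846, so the driven shaft turns at 69.048 / 3.3846 = 20.4 rad/s.

20.40 rad/s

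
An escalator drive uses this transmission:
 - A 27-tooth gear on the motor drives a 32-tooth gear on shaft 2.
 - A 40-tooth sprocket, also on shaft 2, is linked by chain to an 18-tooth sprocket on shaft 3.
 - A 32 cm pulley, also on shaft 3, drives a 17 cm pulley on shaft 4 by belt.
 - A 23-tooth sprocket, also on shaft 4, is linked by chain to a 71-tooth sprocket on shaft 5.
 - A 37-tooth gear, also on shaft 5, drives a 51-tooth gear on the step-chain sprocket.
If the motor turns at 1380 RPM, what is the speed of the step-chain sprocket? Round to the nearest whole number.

1145 RPM

the motor → shaft 2 (gear mesh, 32/27): 1380 ÷ 1.1852 = 1164.4 RPM
shaft 2 → shaft 3 (chain, 18/40): 1164.4 ÷ 0.45 = 2587.5 RPM
shaft 3 → shaft 4 (belt, 17/32): 2587.5 ÷ 0.53125 = 4870.6 RPM
shaft 4 → shaft 5 (chain, 71/23): 4870.6 ÷ 3.087 = 1577.8 RPM
shaft 5 → the step-chain sprocket (gear mesh, 51/37): 1577.8 ÷ 1.3784 = 1144.7 RPM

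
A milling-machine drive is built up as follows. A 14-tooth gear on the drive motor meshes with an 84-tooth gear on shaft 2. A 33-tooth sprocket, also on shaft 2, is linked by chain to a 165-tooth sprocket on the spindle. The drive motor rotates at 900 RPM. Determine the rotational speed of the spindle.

the drive motor → shaft 2 (gear mesh, 84/14): 900 ÷ 6 = 150 RPM
shaft 2 → the spindle (chain, 165/33): 150 ÷ 5 = 30 RPM

30 RPM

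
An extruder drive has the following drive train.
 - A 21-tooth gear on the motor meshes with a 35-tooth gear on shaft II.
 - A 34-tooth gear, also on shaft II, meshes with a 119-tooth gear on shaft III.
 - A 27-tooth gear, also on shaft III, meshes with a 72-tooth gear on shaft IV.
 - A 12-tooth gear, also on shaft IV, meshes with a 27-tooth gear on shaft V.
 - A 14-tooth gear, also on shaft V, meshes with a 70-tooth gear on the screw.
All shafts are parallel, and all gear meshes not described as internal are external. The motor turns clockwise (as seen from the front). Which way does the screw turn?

counterclockwise

the motor → shaft II: external mesh, 1 reversal → CCW.
shaft II → shaft III: external mesh, 1 reversal → CW.
shaft III → shaft IV: external mesh, 1 reversal → CCW.
shaft IV → shaft V: external mesh, 1 reversal → CW.
shaft V → the screw: external mesh, 1 reversal → CCW.
5 reversals in total — an odd number — so the screw turns opposite to the motor.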